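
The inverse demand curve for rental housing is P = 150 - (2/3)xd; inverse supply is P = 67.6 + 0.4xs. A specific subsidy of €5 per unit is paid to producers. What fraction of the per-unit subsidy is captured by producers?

Pre-subsidy: 150 - (2/3)x = 67.6 + 0.4x gives x* = 77.25 and P* = 98.5.
With the subsidy, sellers receive Ps = Pb + 5 for each unit, where Pb is the price buyers pay.
On the curves, Pb = 150 - (2/3)x and Ps = 67.6 + 0.4x; the wedge Ps − Pb = 5 gives 67.6 + 0.4x − (150 - (2/3)x) = 5, so x' = 81.9375.
Then Pb = 150 − (2/3)·81.9375 = 95.375 and Ps = 67.6 + 0.4·81.9375 = 100.375.
Buyers' price falls by P* − Pb = 98.5 − 95.375 = 3.125; sellers' price rises by Ps − P* = 100.375 − 98.5 = 1.875.
So producers capture 1.875/5 = 0.375 of each unit of subsidy.

Producer share = 0.375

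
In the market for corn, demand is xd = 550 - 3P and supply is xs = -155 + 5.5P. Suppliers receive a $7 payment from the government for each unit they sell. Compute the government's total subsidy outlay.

Pre-subsidy: 550 - 3P = -155 + 5.5P gives P* = 1410/17, x* = 5120/17.
With the subsidy, sellers receive Ps = Pb + 7 for each unit, where Pb is the price buyers pay.
Supply in terms of Pb becomes xs = -155 + 5.5(Pb + 7) = -116.5 + 5.5Pb. Setting this equal to demand: 550 - 3Pb = -116.5 + 5.5Pb, so Pb = 1333/17.
Sellers receive Ps = 1333/17 + 7 = 1452/17; x' = 550 − 3·(1333/17) = 5351/17.
Government outlay = subsidy × quantity = 7 × 5351/17 = 37457/17.

Government cost = 37457/17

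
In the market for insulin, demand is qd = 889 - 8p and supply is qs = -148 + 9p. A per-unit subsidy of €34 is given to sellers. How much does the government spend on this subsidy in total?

Government cost = €18530

Pre-subsidy: 889 - 8p = -148 + 9p gives p* = 61, q* = 401.
With the subsidy, sellers receive ps = pb + 34 for each unit, where pb is the price buyers pay.
Supply in terms of pb becomes qs = -148 + 9(pb + 34) = 158 + 9pb. Setting this equal to demand: 889 - 8pb = 158 + 9pb, so pb = 43.
Sellers receive ps = 43 + 34 = 77; q' = 889 − 8·43 = 545.
Government outlay = subsidy × quantity = 34 × 545 = 18530.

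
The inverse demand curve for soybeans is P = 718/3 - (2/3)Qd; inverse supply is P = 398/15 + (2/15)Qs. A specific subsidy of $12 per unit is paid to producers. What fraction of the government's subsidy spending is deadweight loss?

Pre-subsidy: 718/3 - (2/3)Q = 398/15 + (2/15)Q gives Q* = 266 and P* = 62.
With the subsidy, sellers receive Ps = Pb + 12 for each unit, where Pb is the price buyers pay.
On the curves, Pb = 718/3 - (2/3)Q and Ps = 398/15 + (2/15)Q; the wedge Ps − Pb = 12 gives 398/15 + (2/15)Q − (718/3 - (2/3)Q) = 12, so Q' = 281.
Then Pb = 718/3 − (2/3)·281 = 52 and Ps = 398/15 + (2/15)·281 = 64.
ΔCS = ½(266 + 281)(62 − 52) = 2735; ΔPS = ½(266 + 281)(64 − 62) = 547.
Government spending = 12 × 281 = 3372.
DWL = ½ × 12 × (281 − 266) = 90; fraction = 90 / 3372 = 15/562.

DWL / government spending = 15/562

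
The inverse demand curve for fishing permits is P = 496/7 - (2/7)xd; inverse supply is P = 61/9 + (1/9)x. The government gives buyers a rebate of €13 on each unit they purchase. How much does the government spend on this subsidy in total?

Government cost = €2525.12

Pre-subsidy: 496/7 - (2/7)x = 61/9 + (1/9)x gives x* = 161.48 and P* = 24.72.
With the rebate, buyers effectively pay Pb = Ps − 13, where Ps is the price sellers receive.
On the curves, Pb = 496/7 - (2/7)x and Ps = 61/9 + (1/9)x; the wedge Ps − Pb = 13 gives 61/9 + (1/9)x − (496/7 - (2/7)x) = 13, so x' = 194.24.
Then Pb = 496/7 − (2/7)·194.24 = 15.36 and Ps = 61/9 + (1/9)·194.24 = 28.36.
Government outlay = subsidy × quantity = 13 × 194.24 = 2525.12.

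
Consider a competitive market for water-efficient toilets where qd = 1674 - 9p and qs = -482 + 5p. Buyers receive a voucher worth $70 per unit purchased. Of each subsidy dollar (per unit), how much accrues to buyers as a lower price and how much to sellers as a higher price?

Buyers gain $25 per unit; sellers gain $45 per unit

Pre-subsidy: 1674 - 9p = -482 + 5p gives p* = 154, q* = 288.
With the rebate, buyers effectively pay pb = ps − 70, where ps is the price sellers receive.
Demand in terms of ps becomes qd = 1674 − 9(ps − 70) = 2304 - 9ps. Setting this equal to supply: 2304 - 9ps = -482 + 5ps, so ps = 199.
Buyers pay pb = 199 − 70 = 129; q' = -482 + 5·199 = 513.
Buyers' price falls by p* − pb = 154 − 129 = 25; sellers' price rises by ps − p* = 199 − 154 = 45.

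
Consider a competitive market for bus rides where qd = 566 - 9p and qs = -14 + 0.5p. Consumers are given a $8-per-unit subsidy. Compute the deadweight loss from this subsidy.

Pre-subsidy: 566 - 9p = -14 + 0.5p gives p* = 1160/19, q* = 314/19.
With the rebate, buyers effectively pay pb = ps − 8, where ps is the price sellers receive.
Demand in terms of ps becomes qd = 566 − 9(ps − 8) = 638 - 9ps. Setting this equal to supply: 638 - 9ps = -14 + 0.5ps, so ps = 1304/19.
Buyers pay pb = 1304/19 − 8 = 1152/19; q' = -14 + 0.5·(1304/19) = 386/19.
The subsidy expands output by 386/19 − 314/19 = 72/19 past the efficient level; on those units the gap between marginal cost and willingness to pay runs from 0 up to 8.
DWL = ½ × 8 × 72/19 = 288/19.

Deadweight loss = 288/19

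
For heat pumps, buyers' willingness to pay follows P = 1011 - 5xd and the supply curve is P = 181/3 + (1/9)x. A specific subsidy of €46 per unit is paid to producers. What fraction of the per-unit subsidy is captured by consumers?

Pre-subsidy: 1011 - 5x = 181/3 + (1/9)x gives x* = 186 and P* = 81.
With the subsidy, sellers receive Ps = Pb + 46 for each unit, where Pb is the price buyers pay.
On the curves, Pb = 1011 - 5x and Ps = 181/3 + (1/9)x; the wedge Ps − Pb = 46 gives 181/3 + (1/9)x − (1011 - 5x) = 46, so x' = 195.
Then Pb = 1011 − 5·195 = 36 and Ps = 181/3 + (1/9)·195 = 82.
Buyers' price falls by P* − Pb = 81 − 36 = 45; sellers' price rises by Ps − P* = 82 − 81 = 1.
So consumers capture 45/46 = 45/46 of each unit of subsidy.

Consumer share = 45/46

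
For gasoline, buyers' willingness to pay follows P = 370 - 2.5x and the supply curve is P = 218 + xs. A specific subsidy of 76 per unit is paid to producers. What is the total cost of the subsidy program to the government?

Pre-subsidy: 370 - 2.5x = 218 + x gives x* = 304/7 and P* = 1830/7.
With the subsidy, sellers receive Ps = Pb + 76 for each unit, where Pb is the price buyers pay.
On the curves, Pb = 370 - 2.5x and Ps = 218 + x; the wedge Ps − Pb = 76 gives 218 + x − (370 - 2.5x) = 76, so x' = 456/7.
Then Pb = 370 − 2.5·(456/7) = 1450/7 and Ps = 218 + 1·(456/7) = 1982/7.
Government outlay = subsidy × quantity = 76 × 456/7 = 34656/7.

Government cost = 34656/7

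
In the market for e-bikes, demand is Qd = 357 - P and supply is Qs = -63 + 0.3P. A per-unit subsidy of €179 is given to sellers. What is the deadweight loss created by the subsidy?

Deadweight loss = 96123/26

Pre-subsidy: 357 - P = -63 + 0.3P gives P* = 4200/13, Q* = 441/13.
With the subsidy, sellers receive Ps = Pb + 179 for each unit, where Pb is the price buyers pay.
Supply in terms of Pb becomes Qs = -63 + 0.3(Pb + 179) = -9.3 + 0.3Pb. Setting this equal to demand: 357 - Pb = -9.3 + 0.3Pb, so Pb = 3663/13.
Sellers receive Ps = 3663/13 + 179 = 5990/13; Q' = 357 − 1·(3663/13) = 978/13.
The subsidy expands output by 978/13 − 441/13 = 537/13 past the efficient level; on those units the gap between marginal cost and willingness to pay runs from 0 up to 179.
DWL = ½ × 179 × 537/13 = 96123/26.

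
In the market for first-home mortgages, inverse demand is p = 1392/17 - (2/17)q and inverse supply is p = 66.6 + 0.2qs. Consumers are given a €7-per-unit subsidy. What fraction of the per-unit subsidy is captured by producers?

Pre-subsidy: 1392/17 - (2/17)q = 66.6 + 0.2q gives q* = 433/9 and p* = 686/9.
With the rebate, buyers effectively pay pb = ps − 7, where ps is the price sellers receive.
On the curves, pb = 1392/17 - (2/17)q and ps = 66.6 + 0.2q; the wedge ps − pb = 7 gives 66.6 + 0.2q − (1392/17 - (2/17)q) = 7, so q' = 1894/27.
Then pb = 1392/17 − (2/17)·(1894/27) = 1988/27 and ps = 66.6 + 0.2·(1894/27) = 2177/27.
Buyers' price falls by p* − pb = 686/9 − 1988/27 = 70/27; sellers' price rises by ps − p* = 2177/27 − 686/9 = 119/27.
So producers capture (119/27)/7 = 17/27 of each unit of subsidy.

Producer share = 17/27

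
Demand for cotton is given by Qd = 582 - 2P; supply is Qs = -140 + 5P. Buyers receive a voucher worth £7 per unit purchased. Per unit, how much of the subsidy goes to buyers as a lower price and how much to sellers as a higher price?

Pre-subsidy: 582 - 2P = -140 + 5P gives P* = 722/7, Q* = 2630/7.
With the rebate, buyers effectively pay Pb = Ps − 7, where Ps is the price sellers receive.
Demand in terms of Ps becomes Qd = 582 − 2(Ps − 7) = 596 - 2Ps. Setting this equal to supply: 596 - 2Ps = -140 + 5Ps, so Ps = 736/7.
Buyers pay Pb = 736/7 − 7 = 687/7; Q' = -140 + 5·(736/7) = 2700/7.
Buyers' price falls by P* − Pb = 722/7 − 687/7 = 5; sellers' price rises by Ps − P* = 736/7 − 722/7 = 2.

Buyers gain £5 per unit; sellers gain £2 per unit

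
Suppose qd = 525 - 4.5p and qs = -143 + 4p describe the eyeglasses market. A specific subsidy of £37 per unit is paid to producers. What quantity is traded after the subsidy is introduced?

q' = 4245/17

Pre-subsidy: 525 - 4.5p = -143 + 4p gives p* = 1336/17, q* = 2913/17.
With the subsidy, sellers receive ps = pb + 37 for each unit, where pb is the price buyers pay.
Supply in terms of pb becomes qs = -143 + 4(pb + 37) = 5 + 4pb. Setting this equal to demand: 525 - 4.5pb = 5 + 4pb, so pb = 1040/17.
Sellers receive ps = 1040/17 + 37 = 1669/17; q' = 525 − 4.5·(1040/17) = 4245/17.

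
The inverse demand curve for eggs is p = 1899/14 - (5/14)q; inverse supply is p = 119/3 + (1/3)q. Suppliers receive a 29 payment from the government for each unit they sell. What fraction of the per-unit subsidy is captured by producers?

Pre-subsidy: 1899/14 - (5/14)q = 119/3 + (1/3)q gives q* = 139 and p* = 86.
With the subsidy, sellers receive ps = pb + 29 for each unit, where pb is the price buyers pay.
On the curves, pb = 1899/14 - (5/14)q and ps = 119/3 + (1/3)q; the wedge ps − pb = 29 gives 119/3 + (1/3)q − (1899/14 - (5/14)q) = 29, so q' = 181.
Then pb = 1899/14 − (5/14)·181 = 71 and ps = 119/3 + (1/3)·181 = 100.
Buyers' price falls by p* − pb = 86 − 71 = 15; sellers' price rises by ps − p* = 100 − 86 = 14.
So producers capture 14/29 = 14/29 of each unit of subsidy.

Producer share = 14/29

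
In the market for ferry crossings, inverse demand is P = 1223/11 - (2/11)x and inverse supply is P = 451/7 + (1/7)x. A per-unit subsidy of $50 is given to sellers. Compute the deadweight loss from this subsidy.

Deadweight loss = $3850

Pre-subsidy: 1223/11 - (2/11)x = 451/7 + (1/7)x gives x* = 144 and P* = 85.
With the subsidy, sellers receive Ps = Pb + 50 for each unit, where Pb is the price buyers pay.
On the curves, Pb = 1223/11 - (2/11)x and Ps = 451/7 + (1/7)x; the wedge Ps − Pb = 50 gives 451/7 + (1/7)x − (1223/11 - (2/11)x) = 50, so x' = 298.
Then Pb = 1223/11 − (2/11)·298 = 57 and Ps = 451/7 + (1/7)·298 = 107.
The subsidy expands output by 298 − 144 = 154 past the efficient level; on those units the gap between marginal cost and willingness to pay runs from 0 up to 50.
DWL = ½ × 50 × 154 = 3850.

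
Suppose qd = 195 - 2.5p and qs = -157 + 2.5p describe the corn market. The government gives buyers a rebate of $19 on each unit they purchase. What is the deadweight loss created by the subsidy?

Deadweight loss = $225.625

Pre-subsidy: 195 - 2.5p = -157 + 2.5p gives p* = 70.4, q* = 19.
With the rebate, buyers effectively pay pb = ps − 19, where ps is the price sellers receive.
Demand in terms of ps becomes qd = 195 − 2.5(ps − 19) = 242.5 - 2.5ps. Setting this equal to supply: 242.5 - 2.5ps = -157 + 2.5ps, so ps = 79.9.
Buyers pay pb = 79.9 − 19 = 60.9; q' = -157 + 2.5·79.9 = 42.75.
The subsidy expands output by 42.75 − 19 = 23.75 past the efficient level; on those units the gap between marginal cost and willingness to pay runs from 0 up to 19.
DWL = ½ × 19 × 23.75 = 225.625.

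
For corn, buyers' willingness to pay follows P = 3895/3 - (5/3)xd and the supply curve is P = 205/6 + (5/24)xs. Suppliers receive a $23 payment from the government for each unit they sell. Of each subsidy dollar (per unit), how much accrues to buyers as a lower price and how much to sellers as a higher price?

Buyers gain 184/9 per unit; sellers gain 23/9 per unit

Pre-subsidy: 3895/3 - (5/3)x = 205/6 + (5/24)x gives x* = 6068/9 and P* = 4715/27.
With the subsidy, sellers receive Ps = Pb + 23 for each unit, where Pb is the price buyers pay.
On the curves, Pb = 3895/3 - (5/3)x and Ps = 205/6 + (5/24)x; the wedge Ps − Pb = 23 gives 205/6 + (5/24)x − (3895/3 - (5/3)x) = 23, so x' = 30892/45.
Then Pb = 3895/3 − (5/3)·(30892/45) = 4163/27 and Ps = 205/6 + (5/24)·(30892/45) = 4784/27.
Buyers' price falls by P* − Pb = 4715/27 − 4163/27 = 184/9; sellers' price rises by Ps − P* = 4784/27 − 4715/27 = 23/9.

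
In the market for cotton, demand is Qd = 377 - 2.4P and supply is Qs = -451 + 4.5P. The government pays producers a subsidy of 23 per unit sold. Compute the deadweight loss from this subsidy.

Pre-subsidy: 377 - 2.4P = -451 + 4.5P gives P* = 120, Q* = 89.
With the subsidy, sellers receive Ps = Pb + 23 for each unit, where Pb is the price buyers pay.
Supply in terms of Pb becomes Qs = -451 + 4.5(Pb + 23) = -347.5 + 4.5Pb. Setting this equal to demand: 377 - 2.4Pb = -347.5 + 4.5Pb, so Pb = 105.
Sellers receive Ps = 105 + 23 = 128; Q' = 377 − 2.4·105 = 125.
The subsidy expands output by 125 − 89 = 36 past the efficient level; on those units the gap between marginal cost and willingness to pay runs from 0 up to 23.
DWL = ½ × 23 × 36 = 414.

Deadweight loss = 414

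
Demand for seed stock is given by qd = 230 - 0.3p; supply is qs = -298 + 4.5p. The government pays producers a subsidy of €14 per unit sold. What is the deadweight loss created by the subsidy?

Pre-subsidy: 230 - 0.3p = -298 + 4.5p gives p* = 110, q* = 197.
With the subsidy, sellers receive ps = pb + 14 for each unit, where pb is the price buyers pay.
Supply in terms of pb becomes qs = -298 + 4.5(pb + 14) = -235 + 4.5pb. Setting this equal to demand: 230 - 0.3pb = -235 + 4.5pb, so pb = 96.875.
Sellers receive ps = 96.875 + 14 = 110.875; q' = 230 − 0.3·96.875 = 200.9375.
The subsidy expands output by 200.9375 − 197 = 3.9375 past the efficient level; on those units the gap between marginal cost and willingness to pay runs from 0 up to 14.
DWL = ½ × 14 × 3.9375 = 27.5625.

Deadweight loss = €27.5625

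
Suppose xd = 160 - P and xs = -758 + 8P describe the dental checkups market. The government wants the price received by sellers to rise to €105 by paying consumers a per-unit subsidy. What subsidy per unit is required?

At a seller price of 105, quantity supplied is -758 + 8·105 = 82.
Buyers absorb 82 only when they pay Pb with 160 − 1·Pb = 82, i.e. Pb = 78.
s = Ps − Pb = 105 − 78 = 27.

Required subsidy s = €27 per unit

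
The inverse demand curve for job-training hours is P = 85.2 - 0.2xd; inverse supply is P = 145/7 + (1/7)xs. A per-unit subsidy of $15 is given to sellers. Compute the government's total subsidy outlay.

Government cost = $3477.5

Pre-subsidy: 85.2 - 0.2x = 145/7 + (1/7)x gives x* = 2257/12 and P* = 571/12.
With the subsidy, sellers receive Ps = Pb + 15 for each unit, where Pb is the price buyers pay.
On the curves, Pb = 85.2 - 0.2x and Ps = 145/7 + (1/7)x; the wedge Ps − Pb = 15 gives 145/7 + (1/7)x − (85.2 - 0.2x) = 15, so x' = 1391/6.
Then Pb = 85.2 − 0.2·(1391/6) = 233/6 and Ps = 145/7 + (1/7)·(1391/6) = 323/6.
Government outlay = subsidy × quantity = 15 × 1391/6 = 3477.5.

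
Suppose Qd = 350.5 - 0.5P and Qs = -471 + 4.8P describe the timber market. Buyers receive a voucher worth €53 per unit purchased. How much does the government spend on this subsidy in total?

Pre-subsidy: 350.5 - 0.5P = -471 + 4.8P gives P* = 155, Q* = 273.
With the rebate, buyers effectively pay Pb = Ps − 53, where Ps is the price sellers receive.
Demand in terms of Ps becomes Qd = 350.5 − 0.5(Ps − 53) = 377 - 0.5Ps. Setting this equal to supply: 377 - 0.5Ps = -471 + 4.8Ps, so Ps = 160.
Buyers pay Pb = 160 − 53 = 107; Q' = -471 + 4.8·160 = 297.
Government outlay = subsidy × quantity = 53 × 297 = 15741.

Government cost = €15741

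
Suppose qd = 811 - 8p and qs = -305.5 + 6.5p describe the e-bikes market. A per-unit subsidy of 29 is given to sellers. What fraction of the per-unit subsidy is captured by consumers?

Consumer share = 13/29

Pre-subsidy: 811 - 8p = -305.5 + 6.5p gives p* = 77, q* = 195.
With the subsidy, sellers receive ps = pb + 29 for each unit, where pb is the price buyers pay.
Supply in terms of pb becomes qs = -305.5 + 6.5(pb + 29) = -117 + 6.5pb. Setting this equal to demand: 811 - 8pb = -117 + 6.5pb, so pb = 64.
Sellers receive ps = 64 + 29 = 93; q' = 811 − 8·64 = 299.
Buyers' price falls by p* − pb = 77 − 64 = 13; sellers' price rises by ps − p* = 93 − 77 = 16.
So consumers capture 13/29 = 13/29 of each unit of subsidy.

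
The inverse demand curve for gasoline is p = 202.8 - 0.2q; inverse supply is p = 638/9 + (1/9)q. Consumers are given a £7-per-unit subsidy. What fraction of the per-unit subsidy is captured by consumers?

Pre-subsidy: 202.8 - 0.2q = 638/9 + (1/9)q gives q* = 424 and p* = 118.
With the rebate, buyers effectively pay pb = ps − 7, where ps is the price sellers receive.
On the curves, pb = 202.8 - 0.2q and ps = 638/9 + (1/9)q; the wedge ps − pb = 7 gives 638/9 + (1/9)q − (202.8 - 0.2q) = 7, so q' = 446.5.
Then pb = 202.8 − 0.2·446.5 = 113.5 and ps = 638/9 + (1/9)·446.5 = 120.5.
Buyers' price falls by p* − pb = 118 − 113.5 = 4.5; sellers' price rises by ps − p* = 120.5 − 118 = 2.5.
So consumers capture 4.5/7 = 9/14 of each unit of subsidy.

Consumer share = 9/14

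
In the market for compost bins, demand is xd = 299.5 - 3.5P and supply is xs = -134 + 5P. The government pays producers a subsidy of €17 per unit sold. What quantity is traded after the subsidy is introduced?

x' = 156

Pre-subsidy: 299.5 - 3.5P = -134 + 5P gives P* = 51, x* = 121.
With the subsidy, sellers receive Ps = Pb + 17 for each unit, where Pb is the price buyers pay.
Supply in terms of Pb becomes xs = -134 + 5(Pb + 17) = -49 + 5Pb. Setting this equal to demand: 299.5 - 3.5Pb = -49 + 5Pb, so Pb = 41.
Sellers receive Ps = 41 + 17 = 58; x' = 299.5 − 3.5·41 = 156.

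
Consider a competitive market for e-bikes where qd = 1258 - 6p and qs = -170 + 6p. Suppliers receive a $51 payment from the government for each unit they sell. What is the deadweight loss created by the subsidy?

Deadweight loss = $3901.5

Pre-subsidy: 1258 - 6p = -170 + 6p gives p* = 119, q* = 544.
With the subsidy, sellers receive ps = pb + 51 for each unit, where pb is the price buyers pay.
Supply in terms of pb becomes qs = -170 + 6(pb + 51) = 136 + 6pb. Setting this equal to demand: 1258 - 6pb = 136 + 6pb, so pb = 93.5.
Sellers receive ps = 93.5 + 51 = 144.5; q' = 1258 − 6·93.5 = 697.
The subsidy expands output by 697 − 544 = 153 past the efficient level; on those units the gap between marginal cost and willingness to pay runs from 0 up to 51.
DWL = ½ × 51 × 153 = 3901.5.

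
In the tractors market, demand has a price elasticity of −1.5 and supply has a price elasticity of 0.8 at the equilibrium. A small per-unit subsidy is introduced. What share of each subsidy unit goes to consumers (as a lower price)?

Consumer share = 8/23

For a small subsidy around the equilibrium, the benefit split depends on the relative slopes, which at a point are proportional to the elasticities.
Buyer share = εs/(εs + |εd|) = 0.8/(0.8 + 1.5) = 8/23; seller share = |εd|/(εs + |εd|) = 15/23.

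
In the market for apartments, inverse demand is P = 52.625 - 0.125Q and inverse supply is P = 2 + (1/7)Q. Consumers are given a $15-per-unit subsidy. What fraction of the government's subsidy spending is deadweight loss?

DWL / government spending = 4/35

Pre-subsidy: 52.625 - 0.125Q = 2 + (1/7)Q gives Q* = 189 and P* = 29.
With the rebate, buyers effectively pay Pb = Ps − 15, where Ps is the price sellers receive.
On the curves, Pb = 52.625 - 0.125Q and Ps = 2 + (1/7)Q; the wedge Ps − Pb = 15 gives 2 + (1/7)Q − (52.625 - 0.125Q) = 15, so Q' = 245.
Then Pb = 52.625 − 0.125·245 = 22 and Ps = 2 + (1/7)·245 = 37.
ΔCS = ½(189 + 245)(29 − 22) = 1519; ΔPS = ½(189 + 245)(37 − 29) = 1736.
Government spending = 15 × 245 = 3675.
DWL = ½ × 15 × (245 − 189) = 420; fraction = 420 / 3675 = 4/35.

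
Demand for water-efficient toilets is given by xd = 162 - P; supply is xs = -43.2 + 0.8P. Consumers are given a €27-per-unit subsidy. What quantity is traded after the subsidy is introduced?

Pre-subsidy: 162 - P = -43.2 + 0.8P gives P* = 114, x* = 48.
With the rebate, buyers effectively pay Pb = Ps − 27, where Ps is the price sellers receive.
Demand in terms of Ps becomes xd = 162 − 1(Ps − 27) = 189 - Ps. Setting this equal to supply: 189 - Ps = -43.2 + 0.8Ps, so Ps = 129.
Buyers pay Pb = 129 − 27 = 102; x' = -43.2 + 0.8·129 = 60.

x' = 60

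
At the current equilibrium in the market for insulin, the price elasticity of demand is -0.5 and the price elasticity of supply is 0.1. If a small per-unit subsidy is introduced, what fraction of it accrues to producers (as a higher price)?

Producer share = 5/6

For a small subsidy around the equilibrium, the benefit split depends on the relative slopes, which at a point are proportional to the elasticities.
Buyer share = εs/(εs + |εd|) = 0.1/(0.1 + 0.5) = 1/6; seller share = |εd|/(εs + |εd|) = 5/6.
So producers capture 5/6 of the subsidy.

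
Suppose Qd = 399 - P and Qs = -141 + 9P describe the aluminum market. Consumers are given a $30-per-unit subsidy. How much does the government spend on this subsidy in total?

Government cost = $11160

Pre-subsidy: 399 - P = -141 + 9P gives P* = 54, Q* = 345.
With the rebate, buyers effectively pay Pb = Ps − 30, where Ps is the price sellers receive.
Demand in terms of Ps becomes Qd = 399 − 1(Ps − 30) = 429 - Ps. Setting this equal to supply: 429 - Ps = -141 + 9Ps, so Ps = 57.
Buyers pay Pb = 57 − 30 = 27; Q' = -141 + 9·57 = 372.
Government outlay = subsidy × quantity = 30 × 372 = 11160.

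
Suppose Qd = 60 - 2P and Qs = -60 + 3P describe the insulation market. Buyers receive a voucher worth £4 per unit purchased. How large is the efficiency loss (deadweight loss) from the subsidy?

Deadweight loss = £9.6

Pre-subsidy: 60 - 2P = -60 + 3P gives P* = 24, Q* = 12.
With the rebate, buyers effectively pay Pb = Ps − 4, where Ps is the price sellers receive.
Demand in terms of Ps becomes Qd = 60 − 2(Ps − 4) = 68 - 2Ps. Setting this equal to supply: 68 - 2Ps = -60 + 3Ps, so Ps = 25.6.
Buyers pay Pb = 25.6 − 4 = 21.6; Q' = -60 + 3·25.6 = 16.8.
The subsidy expands output by 16.8 − 12 = 4.8 past the efficient level; on those units the gap between marginal cost and willingness to pay runs from 0 up to 4.
DWL = ½ × 4 × 4.8 = 9.6.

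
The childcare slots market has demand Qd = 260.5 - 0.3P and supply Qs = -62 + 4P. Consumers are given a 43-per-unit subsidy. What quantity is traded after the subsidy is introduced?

Q' = 250

Pre-subsidy: 260.5 - 0.3P = -62 + 4P gives P* = 75, Q* = 238.
With the rebate, buyers effectively pay Pb = Ps − 43, where Ps is the price sellers receive.
Demand in terms of Ps becomes Qd = 260.5 − 0.3(Ps − 43) = 273.4 - 0.3Ps. Setting this equal to supply: 273.4 - 0.3Ps = -62 + 4Ps, so Ps = 78.
Buyers pay Pb = 78 − 43 = 35; Q' = -62 + 4·78 = 250.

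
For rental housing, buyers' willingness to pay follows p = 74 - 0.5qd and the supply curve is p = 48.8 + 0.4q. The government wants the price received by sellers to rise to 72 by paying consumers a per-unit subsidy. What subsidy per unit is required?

Required subsidy s = 27 per unit

At a seller price of 72, quantity supplied is -122 + 2.5·72 = 58.
Buyers absorb 58 only when they pay pb = 74 − 0.5·58 = 45.
s = ps − pb = 72 − 45 = 27.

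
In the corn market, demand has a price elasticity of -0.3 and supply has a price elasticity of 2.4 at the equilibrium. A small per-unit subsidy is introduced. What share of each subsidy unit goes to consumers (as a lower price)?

For a small subsidy around the equilibrium, the benefit split depends on the relative slopes, which at a point are proportional to the elasticities.
Buyer share = εs/(εs + |εd|) = 2.4/(2.4 + 0.3) = 8/9; seller share = |εd|/(εs + |εd|) = 1/9.

Consumer share = 8/9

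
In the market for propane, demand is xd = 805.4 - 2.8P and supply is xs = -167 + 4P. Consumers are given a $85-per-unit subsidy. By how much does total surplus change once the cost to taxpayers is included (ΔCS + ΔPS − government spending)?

Net change in total surplus = -$5950

Pre-subsidy: 805.4 - 2.8P = -167 + 4P gives P* = 143, x* = 405.
With the rebate, buyers effectively pay Pb = Ps − 85, where Ps is the price sellers receive.
Demand in terms of Ps becomes xd = 805.4 − 2.8(Ps − 85) = 1043.4 - 2.8Ps. Setting this equal to supply: 1043.4 - 2.8Ps = -167 + 4Ps, so Ps = 178.
Buyers pay Pb = 178 − 85 = 93; x' = -167 + 4·178 = 545.
ΔCS = ½(405 + 545)(143 − 93) = 23750; ΔPS = ½(405 + 545)(178 − 143) = 16625.
Government spending = 85 × 545 = 46325.
Net change = 23750 + 16625 − 46325 = -5950. The loss equals the DWL triangle ½·85·140.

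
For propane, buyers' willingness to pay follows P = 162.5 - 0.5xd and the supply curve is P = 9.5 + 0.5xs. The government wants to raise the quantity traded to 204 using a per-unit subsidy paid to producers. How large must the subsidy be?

At x = 204, from the demand curve buyers pay Pb = 162.5 − 0.5·204 = 60.5; from the supply curve sellers need Ps = 9.5 + 0.5·204 = 111.5.
The subsidy must fill the gap: s = Ps − Pb = 111.5 − 60.5 = 51.

Required subsidy s = 51 per unit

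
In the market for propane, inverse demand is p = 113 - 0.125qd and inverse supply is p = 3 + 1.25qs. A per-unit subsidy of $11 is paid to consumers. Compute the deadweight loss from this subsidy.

Pre-subsidy: 113 - 0.125q = 3 + 1.25q gives q* = 80 and p* = 103.
With the rebate, buyers effectively pay pb = ps − 11, where ps is the price sellers receive.
On the curves, pb = 113 - 0.125q and ps = 3 + 1.25q; the wedge ps − pb = 11 gives 3 + 1.25q − (113 - 0.125q) = 11, so q' = 88.
Then pb = 113 − 0.125·88 = 102 and ps = 3 + 1.25·88 = 113.
The subsidy expands output by 88 − 80 = 8 past the efficient level; on those units the gap between marginal cost and willingness to pay runs from 0 up to 11.
DWL = ½ × 11 × 8 = 44.

Deadweight loss = $44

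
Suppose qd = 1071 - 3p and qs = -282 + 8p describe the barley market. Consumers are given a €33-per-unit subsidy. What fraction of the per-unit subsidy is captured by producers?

Producer share = 3/11

Pre-subsidy: 1071 - 3p = -282 + 8p gives p* = 123, q* = 702.
With the rebate, buyers effectively pay pb = ps − 33, where ps is the price sellers receive.
Demand in terms of ps becomes qd = 1071 − 3(ps − 33) = 1170 - 3ps. Setting this equal to supply: 1170 - 3ps = -282 + 8ps, so ps = 132.
Buyers pay pb = 132 − 33 = 99; q' = -282 + 8·132 = 774.
Buyers' price falls by p* − pb = 123 − 99 = 24; sellers' price rises by ps − p* = 132 − 123 = 9.
So producers capture 9/33 = 3/11 of each unit of subsidy.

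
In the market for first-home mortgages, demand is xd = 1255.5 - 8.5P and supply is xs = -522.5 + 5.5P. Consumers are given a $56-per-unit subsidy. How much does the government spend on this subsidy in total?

Government cost = $20328

Pre-subsidy: 1255.5 - 8.5P = -522.5 + 5.5P gives P* = 127, x* = 176.
With the rebate, buyers effectively pay Pb = Ps − 56, where Ps is the price sellers receive.
Demand in terms of Ps becomes xd = 1255.5 − 8.5(Ps − 56) = 1731.5 - 8.5Ps. Setting this equal to supply: 1731.5 - 8.5Ps = -522.5 + 5.5Ps, so Ps = 161.
Buyers pay Pb = 161 − 56 = 105; x' = -522.5 + 5.5·161 = 363.
Government outlay = subsidy × quantity = 56 × 363 = 20328.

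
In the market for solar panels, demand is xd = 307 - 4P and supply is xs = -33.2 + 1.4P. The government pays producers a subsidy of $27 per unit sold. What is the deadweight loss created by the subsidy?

Pre-subsidy: 307 - 4P = -33.2 + 1.4P gives P* = 63, x* = 55.
With the subsidy, sellers receive Ps = Pb + 27 for each unit, where Pb is the price buyers pay.
Supply in terms of Pb becomes xs = -33.2 + 1.4(Pb + 27) = 4.6 + 1.4Pb. Setting this equal to demand: 307 - 4Pb = 4.6 + 1.4Pb, so Pb = 56.
Sellers receive Ps = 56 + 27 = 83; x' = 307 − 4·56 = 83.
The subsidy expands output by 83 − 55 = 28 past the efficient level; on those units the gap between marginal cost and willingness to pay runs from 0 up to 27.
DWL = ½ × 27 × 28 = 378.

Deadweight loss = $378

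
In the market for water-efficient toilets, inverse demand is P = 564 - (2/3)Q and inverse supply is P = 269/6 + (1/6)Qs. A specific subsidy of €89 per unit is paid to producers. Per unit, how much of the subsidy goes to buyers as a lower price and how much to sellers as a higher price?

Pre-subsidy: 564 - (2/3)Q = 269/6 + (1/6)Q gives Q* = 623 and P* = 446/3.
With the subsidy, sellers receive Ps = Pb + 89 for each unit, where Pb is the price buyers pay.
On the curves, Pb = 564 - (2/3)Q and Ps = 269/6 + (1/6)Q; the wedge Ps − Pb = 89 gives 269/6 + (1/6)Q − (564 - (2/3)Q) = 89, so Q' = 729.8.
Then Pb = 564 − (2/3)·729.8 = 1162/15 and Ps = 269/6 + (1/6)·729.8 = 2497/15.
Buyers' price falls by P* − Pb = 446/3 − 1162/15 = 71.2; sellers' price rises by Ps − P* = 2497/15 − 446/3 = 17.8.

Buyers gain €71.2 per unit; sellers gain €17.8 per unit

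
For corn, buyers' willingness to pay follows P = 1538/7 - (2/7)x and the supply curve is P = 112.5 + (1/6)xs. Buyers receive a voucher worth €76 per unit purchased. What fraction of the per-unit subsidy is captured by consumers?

Pre-subsidy: 1538/7 - (2/7)x = 112.5 + (1/6)x gives x* = 237 and P* = 152.
With the rebate, buyers effectively pay Pb = Ps − 76, where Ps is the price sellers receive.
On the curves, Pb = 1538/7 - (2/7)x and Ps = 112.5 + (1/6)x; the wedge Ps − Pb = 76 gives 112.5 + (1/6)x − (1538/7 - (2/7)x) = 76, so x' = 405.
Then Pb = 1538/7 − (2/7)·405 = 104 and Ps = 112.5 + (1/6)·405 = 180.
Buyers' price falls by P* − Pb = 152 − 104 = 48; sellers' price rises by Ps − P* = 180 − 152 = 28.
So consumers capture 48/76 = 12/19 of each unit of subsidy.

Consumer share = 12/19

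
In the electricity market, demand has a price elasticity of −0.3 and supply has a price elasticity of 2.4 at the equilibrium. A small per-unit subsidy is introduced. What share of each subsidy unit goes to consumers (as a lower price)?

Consumer share = 8/9

For a small subsidy around the equilibrium, the benefit split depends on the relative slopes, which at a point are proportional to the elasticities.
Buyer share = εs/(εs + |εd|) = 2.4/(2.4 + 0.3) = 8/9; seller share = |εd|/(εs + |εd|) = 1/9.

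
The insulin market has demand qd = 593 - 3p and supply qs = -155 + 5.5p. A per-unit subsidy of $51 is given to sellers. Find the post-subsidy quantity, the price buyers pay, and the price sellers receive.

q' = 428; buyers pay $55; sellers receive $106

Pre-subsidy: 593 - 3p = -155 + 5.5p gives p* = 88, q* = 329.
With the subsidy, sellers receive ps = pb + 51 for each unit, where pb is the price buyers pay.
Supply in terms of pb becomes qs = -155 + 5.5(pb + 51) = 125.5 + 5.5pb. Setting this equal to demand: 593 - 3pb = 125.5 + 5.5pb, so pb = 55.
Sellers receive ps = 55 + 51 = 106; q' = 593 − 3·55 = 428.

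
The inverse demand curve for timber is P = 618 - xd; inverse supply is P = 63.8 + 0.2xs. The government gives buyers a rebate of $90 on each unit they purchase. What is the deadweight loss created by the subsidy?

Pre-subsidy: 618 - x = 63.8 + 0.2x gives x* = 2771/6 and P* = 937/6.
With the rebate, buyers effectively pay Pb = Ps − 90, where Ps is the price sellers receive.
On the curves, Pb = 618 - x and Ps = 63.8 + 0.2x; the wedge Ps − Pb = 90 gives 63.8 + 0.2x − (618 - x) = 90, so x' = 3221/6.
Then Pb = 618 − 1·(3221/6) = 487/6 and Ps = 63.8 + 0.2·(3221/6) = 1027/6.
The subsidy expands output by 3221/6 − 2771/6 = 75 past the efficient level; on those units the gap between marginal cost and willingness to pay runs from 0 up to 90.
DWL = ½ × 90 × 75 = 3375.

Deadweight loss = $3375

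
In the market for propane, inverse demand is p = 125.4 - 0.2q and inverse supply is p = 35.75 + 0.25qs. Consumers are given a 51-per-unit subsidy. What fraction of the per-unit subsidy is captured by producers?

Pre-subsidy: 125.4 - 0.2q = 35.75 + 0.25q gives q* = 1793/9 and p* = 770/9.
With the rebate, buyers effectively pay pb = ps − 51, where ps is the price sellers receive.
On the curves, pb = 125.4 - 0.2q and ps = 35.75 + 0.25q; the wedge ps − pb = 51 gives 35.75 + 0.25q − (125.4 - 0.2q) = 51, so q' = 2813/9.
Then pb = 125.4 − 0.2·(2813/9) = 566/9 and ps = 35.75 + 0.25·(2813/9) = 1025/9.
Buyers' price falls by p* − pb = 770/9 − 566/9 = 68/3; sellers' price rises by ps − p* = 1025/9 − 770/9 = 85/3.
So producers capture (85/3)/51 = 5/9 of each unit of subsidy.

Producer share = 5/9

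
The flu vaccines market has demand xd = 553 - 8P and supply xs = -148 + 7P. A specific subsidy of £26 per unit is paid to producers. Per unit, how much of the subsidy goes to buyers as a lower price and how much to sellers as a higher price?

Pre-subsidy: 553 - 8P = -148 + 7P gives P* = 701/15, x* = 2687/15.
With the subsidy, sellers receive Ps = Pb + 26 for each unit, where Pb is the price buyers pay.
Supply in terms of Pb becomes xs = -148 + 7(Pb + 26) = 34 + 7Pb. Setting this equal to demand: 553 - 8Pb = 34 + 7Pb, so Pb = 34.6.
Sellers receive Ps = 34.6 + 26 = 60.6; x' = 553 − 8·34.6 = 276.2.
Buyers' price falls by P* − Pb = 701/15 − 34.6 = 182/15; sellers' price rises by Ps − P* = 60.6 − 701/15 = 208/15.

Buyers gain 182/15 per unit; sellers gain 208/15 per unit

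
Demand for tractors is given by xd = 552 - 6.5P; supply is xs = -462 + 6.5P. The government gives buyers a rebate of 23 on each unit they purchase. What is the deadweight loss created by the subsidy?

Pre-subsidy: 552 - 6.5P = -462 + 6.5P gives P* = 78, x* = 45.
With the rebate, buyers effectively pay Pb = Ps − 23, where Ps is the price sellers receive.
Demand in terms of Ps becomes xd = 552 − 6.5(Ps − 23) = 701.5 - 6.5Ps. Setting this equal to supply: 701.5 - 6.5Ps = -462 + 6.5Ps, so Ps = 89.5.
Buyers pay Pb = 89.5 − 23 = 66.5; x' = -462 + 6.5·89.5 = 119.75.
The subsidy expands output by 119.75 − 45 = 74.75 past the efficient level; on those units the gap between marginal cost and willingness to pay runs from 0 up to 23.
DWL = ½ × 23 × 74.75 = 859.625.

Deadweight loss = 859.625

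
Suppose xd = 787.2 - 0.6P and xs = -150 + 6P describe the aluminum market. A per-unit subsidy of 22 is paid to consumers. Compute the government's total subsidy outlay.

Pre-subsidy: 787.2 - 0.6P = -150 + 6P gives P* = 142, x* = 702.
With the rebate, buyers effectively pay Pb = Ps − 22, where Ps is the price sellers receive.
Demand in terms of Ps becomes xd = 787.2 − 0.6(Ps − 22) = 800.4 - 0.6Ps. Setting this equal to supply: 800.4 - 0.6Ps = -150 + 6Ps, so Ps = 144.
Buyers pay Pb = 144 − 22 = 122; x' = -150 + 6·144 = 714.
Government outlay = subsidy × quantity = 22 × 714 = 15708.

Government cost = 15708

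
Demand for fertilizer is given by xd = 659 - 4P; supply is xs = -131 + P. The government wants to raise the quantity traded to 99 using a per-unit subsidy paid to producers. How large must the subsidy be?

Required subsidy s = 90 per unit

At x = 99, invert demand for the buyer price: Pb = (659 − 99)/4 = 140; invert supply for the seller price: Ps = (99 − (-131))/1 = 230.
The subsidy must fill the gap: s = Ps − Pb = 230 − 140 = 90.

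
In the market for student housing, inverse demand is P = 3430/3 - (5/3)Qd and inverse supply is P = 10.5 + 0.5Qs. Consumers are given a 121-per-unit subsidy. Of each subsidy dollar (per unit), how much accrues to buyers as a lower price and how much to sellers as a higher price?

Buyers gain 1210/13 per unit; sellers gain 363/13 per unit

Pre-subsidy: 3430/3 - (5/3)Q = 10.5 + 0.5Q gives Q* = 6797/13 and P* = 3535/13.
With the rebate, buyers effectively pay Pb = Ps − 121, where Ps is the price sellers receive.
On the curves, Pb = 3430/3 - (5/3)Q and Ps = 10.5 + 0.5Q; the wedge Ps − Pb = 121 gives 10.5 + 0.5Q − (3430/3 - (5/3)Q) = 121, so Q' = 7523/13.
Then Pb = 3430/3 − (5/3)·(7523/13) = 2325/13 and Ps = 10.5 + 0.5·(7523/13) = 3898/13.
Buyers' price falls by P* − Pb = 3535/13 − 2325/13 = 1210/13; sellers' price rises by Ps − P* = 3898/13 − 3535/13 = 363/13.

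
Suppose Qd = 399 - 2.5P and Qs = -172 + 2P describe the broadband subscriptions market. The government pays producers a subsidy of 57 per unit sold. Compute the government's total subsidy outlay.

Government cost = 24814/3

Pre-subsidy: 399 - 2.5P = -172 + 2P gives P* = 1142/9, Q* = 736/9.
With the subsidy, sellers receive Ps = Pb + 57 for each unit, where Pb is the price buyers pay.
Supply in terms of Pb becomes Qs = -172 + 2(Pb + 57) = -58 + 2Pb. Setting this equal to demand: 399 - 2.5Pb = -58 + 2Pb, so Pb = 914/9.
Sellers receive Ps = 914/9 + 57 = 1427/9; Q' = 399 − 2.5·(914/9) = 1306/9.
Government outlay = subsidy × quantity = 57 × 1306/9 = 24814/3.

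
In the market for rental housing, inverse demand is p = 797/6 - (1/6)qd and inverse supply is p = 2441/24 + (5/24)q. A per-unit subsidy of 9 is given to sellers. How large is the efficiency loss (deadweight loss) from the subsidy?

Pre-subsidy: 797/6 - (1/6)q = 2441/24 + (5/24)q gives q* = 83 and p* = 119.
With the subsidy, sellers receive ps = pb + 9 for each unit, where pb is the price buyers pay.
On the curves, pb = 797/6 - (1/6)q and ps = 2441/24 + (5/24)q; the wedge ps − pb = 9 gives 2441/24 + (5/24)q − (797/6 - (1/6)q) = 9, so q' = 107.
Then pb = 797/6 − (1/6)·107 = 115 and ps = 2441/24 + (5/24)·107 = 124.
The subsidy expands output by 107 − 83 = 24 past the efficient level; on those units the gap between marginal cost and willingness to pay runs from 0 up to 9.
DWL = ½ × 9 × 24 = 108.

Deadweight loss = 108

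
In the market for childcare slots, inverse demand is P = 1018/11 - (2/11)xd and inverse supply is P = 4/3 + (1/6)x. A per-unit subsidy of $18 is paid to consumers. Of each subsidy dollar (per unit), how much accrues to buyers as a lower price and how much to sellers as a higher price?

Buyers gain 216/23 per unit; sellers gain 198/23 per unit

Pre-subsidy: 1018/11 - (2/11)x = 4/3 + (1/6)x gives x* = 6020/23 and P* = 1034/23.
With the rebate, buyers effectively pay Pb = Ps − 18, where Ps is the price sellers receive.
On the curves, Pb = 1018/11 - (2/11)x and Ps = 4/3 + (1/6)x; the wedge Ps − Pb = 18 gives 4/3 + (1/6)x − (1018/11 - (2/11)x) = 18, so x' = 7208/23.
Then Pb = 1018/11 − (2/11)·(7208/23) = 818/23 and Ps = 4/3 + (1/6)·(7208/23) = 1232/23.
Buyers' price falls by P* − Pb = 1034/23 − 818/23 = 216/23; sellers' price rises by Ps − P* = 1232/23 − 1034/23 = 198/23.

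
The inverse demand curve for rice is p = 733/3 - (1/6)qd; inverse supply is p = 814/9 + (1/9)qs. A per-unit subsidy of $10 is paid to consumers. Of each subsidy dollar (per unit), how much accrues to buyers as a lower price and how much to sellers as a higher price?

Buyers gain $6 per unit; sellers gain $4 per unit

Pre-subsidy: 733/3 - (1/6)q = 814/9 + (1/9)q gives q* = 554 and p* = 152.
With the rebate, buyers effectively pay pb = ps − 10, where ps is the price sellers receive.
On the curves, pb = 733/3 - (1/6)q and ps = 814/9 + (1/9)q; the wedge ps − pb = 10 gives 814/9 + (1/9)q − (733/3 - (1/6)q) = 10, so q' = 590.
Then pb = 733/3 − (1/6)·590 = 146 and ps = 814/9 + (1/9)·590 = 156.
Buyers' price falls by p* − pb = 152 − 146 = 6; sellers' price rises by ps − p* = 156 − 152 = 4.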